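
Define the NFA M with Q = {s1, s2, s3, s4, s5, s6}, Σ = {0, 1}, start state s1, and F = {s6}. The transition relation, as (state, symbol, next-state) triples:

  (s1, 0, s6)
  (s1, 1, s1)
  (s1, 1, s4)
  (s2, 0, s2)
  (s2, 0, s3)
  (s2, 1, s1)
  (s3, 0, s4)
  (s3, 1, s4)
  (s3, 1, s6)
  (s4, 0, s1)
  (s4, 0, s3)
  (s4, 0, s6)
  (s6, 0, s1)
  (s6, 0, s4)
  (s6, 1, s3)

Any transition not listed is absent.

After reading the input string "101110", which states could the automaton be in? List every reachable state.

{s1, s3, s4, s6}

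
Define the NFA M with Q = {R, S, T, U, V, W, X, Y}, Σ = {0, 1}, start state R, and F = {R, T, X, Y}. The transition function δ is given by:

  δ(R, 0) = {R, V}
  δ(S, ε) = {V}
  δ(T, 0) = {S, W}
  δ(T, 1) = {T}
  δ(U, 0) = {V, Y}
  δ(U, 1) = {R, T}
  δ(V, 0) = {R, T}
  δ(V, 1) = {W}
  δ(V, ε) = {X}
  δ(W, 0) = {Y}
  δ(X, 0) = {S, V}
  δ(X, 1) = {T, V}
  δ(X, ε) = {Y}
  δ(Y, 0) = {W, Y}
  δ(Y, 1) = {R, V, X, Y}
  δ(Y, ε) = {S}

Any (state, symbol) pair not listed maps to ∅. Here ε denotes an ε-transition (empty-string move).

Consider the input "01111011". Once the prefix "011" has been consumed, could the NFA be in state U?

Start in {R}.
Read '0': R→{R, V}; union {R, V}; ε-closure = {R, S, V, X, Y}.
Read '1': R→∅, S→∅, V→{W}, X→{T, V}, Y→{R, V, X, Y}; union {R, T, V, W, X, Y}; ε-closure = {R, S, T, V, W, X, Y}.
Read '1': R→∅, S→∅, T→{T}, V→{W}, W→∅, X→{T, V}, Y→{R, V, X, Y}; union {R, T, V, W, X, Y}; ε-closure = {R, S, T, V, W, X, Y}.
State U is not in {R, S, T, V, W, X, Y}.

No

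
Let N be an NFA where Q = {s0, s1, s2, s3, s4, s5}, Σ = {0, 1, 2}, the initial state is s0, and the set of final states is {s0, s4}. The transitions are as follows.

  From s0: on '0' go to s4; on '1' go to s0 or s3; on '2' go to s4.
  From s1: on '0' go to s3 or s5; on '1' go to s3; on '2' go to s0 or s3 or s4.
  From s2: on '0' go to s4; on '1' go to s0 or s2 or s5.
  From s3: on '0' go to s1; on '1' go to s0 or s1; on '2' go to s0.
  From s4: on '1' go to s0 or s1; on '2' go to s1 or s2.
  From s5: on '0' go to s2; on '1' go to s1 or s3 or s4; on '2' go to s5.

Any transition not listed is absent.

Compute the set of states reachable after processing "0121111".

{s0, s1, s3}

Start in {s0}.
Read '0': {s0} → {s4}.
Read '1': {s4} → {s0, s1}.
Read '2': {s0, s1} → {s0, s3, s4}.
Read '1': {s0, s3, s4} → {s0, s1, s3}.
Read '1': {s0, s1, s3} → {s0, s1, s3}.
Read '1': {s0, s1, s3} → {s0, s1, s3}.
Read '1': {s0, s1, s3} → {s0, s1, s3}.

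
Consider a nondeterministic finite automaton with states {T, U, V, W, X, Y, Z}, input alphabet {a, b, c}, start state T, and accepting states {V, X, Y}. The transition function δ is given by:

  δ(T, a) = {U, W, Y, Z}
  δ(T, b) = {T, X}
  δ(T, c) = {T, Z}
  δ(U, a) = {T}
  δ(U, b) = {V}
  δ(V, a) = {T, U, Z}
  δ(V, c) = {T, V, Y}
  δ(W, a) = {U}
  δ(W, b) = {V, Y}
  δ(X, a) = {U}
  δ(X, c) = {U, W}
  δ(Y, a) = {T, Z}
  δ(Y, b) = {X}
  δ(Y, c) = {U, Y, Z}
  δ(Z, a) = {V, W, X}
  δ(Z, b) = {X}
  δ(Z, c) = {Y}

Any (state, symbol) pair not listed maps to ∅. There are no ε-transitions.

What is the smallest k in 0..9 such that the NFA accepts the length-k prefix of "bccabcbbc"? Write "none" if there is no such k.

1

Start in {T}.
Read 'b': T→{T, X}; now {T, X}.
None of the earlier sets intersect F, but {T, X} does.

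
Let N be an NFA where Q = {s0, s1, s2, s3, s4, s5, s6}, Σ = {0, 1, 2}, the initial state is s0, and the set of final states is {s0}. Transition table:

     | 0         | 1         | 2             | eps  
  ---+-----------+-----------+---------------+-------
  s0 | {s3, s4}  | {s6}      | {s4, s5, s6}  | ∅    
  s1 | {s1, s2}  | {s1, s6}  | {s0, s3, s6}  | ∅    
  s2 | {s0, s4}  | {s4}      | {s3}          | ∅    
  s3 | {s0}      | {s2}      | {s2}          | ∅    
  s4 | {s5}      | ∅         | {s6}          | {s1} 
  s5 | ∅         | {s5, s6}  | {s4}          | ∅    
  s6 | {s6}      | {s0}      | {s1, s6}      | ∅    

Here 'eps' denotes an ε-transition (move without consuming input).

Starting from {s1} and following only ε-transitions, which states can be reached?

{s1}

Begin with {s1}.
No ε-moves leave this set, so the closure equals the set itself.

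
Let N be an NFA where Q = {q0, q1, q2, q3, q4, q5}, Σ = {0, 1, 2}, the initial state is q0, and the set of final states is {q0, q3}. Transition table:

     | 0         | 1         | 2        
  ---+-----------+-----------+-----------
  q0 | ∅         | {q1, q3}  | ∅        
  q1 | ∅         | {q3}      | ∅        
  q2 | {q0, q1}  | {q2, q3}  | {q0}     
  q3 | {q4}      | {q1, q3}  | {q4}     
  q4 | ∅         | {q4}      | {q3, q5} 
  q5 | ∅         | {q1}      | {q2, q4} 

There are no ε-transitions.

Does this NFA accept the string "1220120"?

No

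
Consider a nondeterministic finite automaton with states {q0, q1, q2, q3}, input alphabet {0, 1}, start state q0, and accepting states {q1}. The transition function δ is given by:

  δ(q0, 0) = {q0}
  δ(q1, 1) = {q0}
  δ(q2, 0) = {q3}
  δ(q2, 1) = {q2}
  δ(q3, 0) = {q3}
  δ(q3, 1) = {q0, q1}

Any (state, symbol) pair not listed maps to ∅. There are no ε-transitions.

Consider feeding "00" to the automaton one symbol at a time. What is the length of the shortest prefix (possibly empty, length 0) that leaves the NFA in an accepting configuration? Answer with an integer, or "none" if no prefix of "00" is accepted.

none

Start in {q0}.
Read '0': {q0} → {q0}.
Read '0': {q0} → {q0}.
No reachable set along the way intersects F.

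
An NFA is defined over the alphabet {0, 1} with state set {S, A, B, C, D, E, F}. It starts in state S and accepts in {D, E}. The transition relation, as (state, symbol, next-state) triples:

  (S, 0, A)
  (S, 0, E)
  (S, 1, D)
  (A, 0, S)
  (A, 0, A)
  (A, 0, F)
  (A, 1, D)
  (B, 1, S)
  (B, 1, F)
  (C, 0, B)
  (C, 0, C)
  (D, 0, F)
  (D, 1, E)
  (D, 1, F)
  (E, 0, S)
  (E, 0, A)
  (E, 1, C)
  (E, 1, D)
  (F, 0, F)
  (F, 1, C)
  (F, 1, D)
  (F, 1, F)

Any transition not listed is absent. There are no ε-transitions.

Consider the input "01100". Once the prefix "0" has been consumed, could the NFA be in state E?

Yes

Start in {S}.
Read '0': S→{A, E}; now {A, E}.
State E is in {A, E}.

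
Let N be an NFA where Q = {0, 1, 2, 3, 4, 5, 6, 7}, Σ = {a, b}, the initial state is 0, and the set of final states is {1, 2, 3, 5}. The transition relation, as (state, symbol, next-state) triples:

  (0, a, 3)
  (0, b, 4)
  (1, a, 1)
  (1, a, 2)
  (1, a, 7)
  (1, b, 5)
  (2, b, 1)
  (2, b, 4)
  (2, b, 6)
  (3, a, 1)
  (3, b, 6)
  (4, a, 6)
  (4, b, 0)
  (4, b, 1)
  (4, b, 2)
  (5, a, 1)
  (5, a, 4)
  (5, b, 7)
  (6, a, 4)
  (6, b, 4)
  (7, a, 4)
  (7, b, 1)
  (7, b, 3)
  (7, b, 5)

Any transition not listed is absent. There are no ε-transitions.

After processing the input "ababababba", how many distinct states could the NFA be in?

Start in {0}.
Read 'a': 0→{3}; now {3}.
Read 'b': 3→{6}; now {6}.
Read 'a': 6→{4}; now {4}.
Read 'b': 4→{0, 1, 2}; now {0, 1, 2}.
Read 'a': 0→{3}, 1→{1, 2, 7}, 2→∅; now {1, 2, 3, 7}.
Read 'b': 1→{5}, 2→{1, 4, 6}, 3→{6}, 7→{1, 3, 5}; now {1, 3, 4, 5, 6}.
Read 'a': 1→{1, 2, 7}, 3→{1}, 4→{6}, 5→{1, 4}, 6→{4}; now {1, 2, 4, 6, 7}.
Read 'b': 1→{5}, 2→{1, 4, 6}, 4→{0, 1, 2}, 6→{4}, 7→{1, 3, 5}; now {0, 1, 2, 3, 4, 5, 6}.
Read 'b': 0→{4}, 1→{5}, 2→{1, 4, 6}, 3→{6}, 4→{0, 1, 2}, 5→{7}, 6→{4}; now {0, 1, 2, 4, 5, 6, 7}.
Read 'a': 0→{3}, 1→{1, 2, 7}, 2→∅, 4→{6}, 5→{1, 4}, 6→{4}, 7→{4}; now {1, 2, 3, 4, 6, 7}.
That set has 6 states.

6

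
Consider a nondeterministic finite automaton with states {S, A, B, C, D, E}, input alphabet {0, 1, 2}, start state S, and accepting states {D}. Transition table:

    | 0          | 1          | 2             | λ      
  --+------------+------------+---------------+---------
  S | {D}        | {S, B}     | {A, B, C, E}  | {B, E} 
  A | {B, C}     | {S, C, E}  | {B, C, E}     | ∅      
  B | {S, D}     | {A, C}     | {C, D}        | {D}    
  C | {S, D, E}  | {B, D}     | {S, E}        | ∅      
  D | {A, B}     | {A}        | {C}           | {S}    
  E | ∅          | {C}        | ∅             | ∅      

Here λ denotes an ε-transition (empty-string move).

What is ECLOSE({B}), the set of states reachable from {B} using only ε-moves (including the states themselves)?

{S, B, D, E}

Begin with {B}.
ε-move B → D; add D.
ε-move D → S; add S.
ε-move S → E; add E.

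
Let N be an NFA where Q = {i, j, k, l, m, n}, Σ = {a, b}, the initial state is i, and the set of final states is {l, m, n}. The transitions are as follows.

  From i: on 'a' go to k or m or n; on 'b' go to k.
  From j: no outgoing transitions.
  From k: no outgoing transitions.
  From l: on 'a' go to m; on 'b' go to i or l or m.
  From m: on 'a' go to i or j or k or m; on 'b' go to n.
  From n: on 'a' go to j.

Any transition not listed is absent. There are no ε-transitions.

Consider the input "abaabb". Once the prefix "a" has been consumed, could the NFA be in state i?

No

Start in {i}.
Read 'a': i→{k, m, n}; now {k, m, n}.
State i is not in {k, m, n}.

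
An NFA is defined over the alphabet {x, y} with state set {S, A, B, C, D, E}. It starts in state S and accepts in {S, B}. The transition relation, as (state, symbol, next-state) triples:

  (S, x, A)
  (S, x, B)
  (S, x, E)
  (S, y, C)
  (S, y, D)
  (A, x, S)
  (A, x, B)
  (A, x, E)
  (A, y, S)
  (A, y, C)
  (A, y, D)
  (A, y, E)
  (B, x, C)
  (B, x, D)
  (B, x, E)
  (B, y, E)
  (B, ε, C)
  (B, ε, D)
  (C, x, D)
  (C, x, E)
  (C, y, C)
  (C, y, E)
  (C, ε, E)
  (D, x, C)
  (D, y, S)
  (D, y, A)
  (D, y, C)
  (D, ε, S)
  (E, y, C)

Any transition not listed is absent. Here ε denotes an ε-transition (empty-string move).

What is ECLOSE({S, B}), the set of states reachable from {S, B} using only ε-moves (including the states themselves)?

{S, B, C, D, E}

Begin with {S, B}.
ε-move B → C; add C.
ε-move B → D; add D.
ε-move C → E; add E.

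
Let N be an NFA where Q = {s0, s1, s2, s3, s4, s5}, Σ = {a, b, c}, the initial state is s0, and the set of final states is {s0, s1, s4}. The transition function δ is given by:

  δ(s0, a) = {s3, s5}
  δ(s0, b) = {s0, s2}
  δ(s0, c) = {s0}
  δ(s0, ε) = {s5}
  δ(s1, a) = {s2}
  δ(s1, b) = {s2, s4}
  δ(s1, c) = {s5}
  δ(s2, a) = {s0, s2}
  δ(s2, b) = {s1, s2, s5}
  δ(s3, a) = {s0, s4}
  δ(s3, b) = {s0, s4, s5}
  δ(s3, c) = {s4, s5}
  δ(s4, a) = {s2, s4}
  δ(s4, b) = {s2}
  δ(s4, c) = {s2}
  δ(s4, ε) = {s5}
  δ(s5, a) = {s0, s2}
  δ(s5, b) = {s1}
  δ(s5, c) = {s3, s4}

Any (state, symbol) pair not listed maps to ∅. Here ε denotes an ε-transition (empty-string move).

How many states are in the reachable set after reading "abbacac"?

Start: ε-closure({s0}) = {s0, s5}.
Read 'a': s0→{s3, s5}, s5→{s0, s2}; now {s0, s2, s3, s5}.
Read 'b': s0→{s0, s2}, s2→{s1, s2, s5}, s3→{s0, s4, s5}, s5→{s1}; now {s0, s1, s2, s4, s5}.
Read 'b': s0→{s0, s2}, s1→{s2, s4}, s2→{s1, s2, s5}, s4→{s2}, s5→{s1}; now {s0, s1, s2, s4, s5}.
Read 'a': s0→{s3, s5}, s1→{s2}, s2→{s0, s2}, s4→{s2, s4}, s5→{s0, s2}; now {s0, s2, s3, s4, s5}.
Read 'c': s0→{s0}, s2→∅, s3→{s4, s5}, s4→{s2}, s5→{s3, s4}; now {s0, s2, s3, s4, s5}.
Read 'a': s0→{s3, s5}, s2→{s0, s2}, s3→{s0, s4}, s4→{s2, s4}, s5→{s0, s2}; now {s0, s2, s3, s4, s5}.
Read 'c': s0→{s0}, s2→∅, s3→{s4, s5}, s4→{s2}, s5→{s3, s4}; now {s0, s2, s3, s4, s5}.
That set has 5 states.

5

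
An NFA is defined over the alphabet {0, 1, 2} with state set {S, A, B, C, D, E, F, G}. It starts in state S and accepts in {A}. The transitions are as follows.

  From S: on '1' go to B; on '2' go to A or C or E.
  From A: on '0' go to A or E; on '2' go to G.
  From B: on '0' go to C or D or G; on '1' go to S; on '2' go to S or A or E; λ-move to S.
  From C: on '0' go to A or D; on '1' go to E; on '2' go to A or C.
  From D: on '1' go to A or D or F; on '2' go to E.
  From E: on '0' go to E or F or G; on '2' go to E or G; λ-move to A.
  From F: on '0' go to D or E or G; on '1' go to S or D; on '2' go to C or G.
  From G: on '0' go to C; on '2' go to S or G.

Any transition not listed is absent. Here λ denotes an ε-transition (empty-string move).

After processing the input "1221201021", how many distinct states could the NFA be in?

4

Start in {S}.
Read '1': S→{B}; union {B}; ε-closure = {S, B}.
Read '2': S→{A, C, E}, B→{S, A, E}; now {S, A, C, E}.
Read '2': S→{A, C, E}, A→{G}, C→{A, C}, E→{E, G}; now {A, C, E, G}.
Read '1': A→∅, C→{E}, E→∅, G→∅; union {E}; ε-closure = {A, E}.
Read '2': A→{G}, E→{E, G}; union {E, G}; ε-closure = {A, E, G}.
Read '0': A→{A, E}, E→{E, F, G}, G→{C}; now {A, C, E, F, G}.
Read '1': A→∅, C→{E}, E→∅, F→{S, D}, G→∅; union {S, D, E}; ε-closure = {S, A, D, E}.
Read '0': S→∅, A→{A, E}, D→∅, E→{E, F, G}; now {A, E, F, G}.
Read '2': A→{G}, E→{E, G}, F→{C, G}, G→{S, G}; union {S, C, E, G}; ε-closure = {S, A, C, E, G}.
Read '1': S→{B}, A→∅, C→{E}, E→∅, G→∅; union {B, E}; ε-closure = {S, A, B, E}.
That set has 4 states.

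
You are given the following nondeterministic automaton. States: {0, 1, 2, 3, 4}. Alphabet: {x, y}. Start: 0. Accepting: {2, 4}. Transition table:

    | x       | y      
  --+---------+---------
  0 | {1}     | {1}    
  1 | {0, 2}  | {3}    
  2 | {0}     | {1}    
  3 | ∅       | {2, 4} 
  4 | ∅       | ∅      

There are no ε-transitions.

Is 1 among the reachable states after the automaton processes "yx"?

No

Start in {0}.
Read 'y': 0→{1}; now {1}.
Read 'x': 1→{0, 2}; now {0, 2}.
State 1 is not in {0, 2}.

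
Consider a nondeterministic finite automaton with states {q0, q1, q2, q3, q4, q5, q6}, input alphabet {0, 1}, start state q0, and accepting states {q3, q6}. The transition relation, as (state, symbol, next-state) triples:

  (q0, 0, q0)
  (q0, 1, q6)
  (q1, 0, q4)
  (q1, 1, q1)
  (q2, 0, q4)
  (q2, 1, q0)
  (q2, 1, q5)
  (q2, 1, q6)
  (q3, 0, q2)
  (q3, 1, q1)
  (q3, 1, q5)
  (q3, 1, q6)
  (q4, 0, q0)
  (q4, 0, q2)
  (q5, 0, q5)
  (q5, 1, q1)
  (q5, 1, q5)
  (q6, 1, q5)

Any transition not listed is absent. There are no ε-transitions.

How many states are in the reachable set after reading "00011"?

Start in {q0}.
Read '0': {q0} → {q0}.
Read '0': {q0} → {q0}.
Read '0': {q0} → {q0}.
Read '1': {q0} → {q6}.
Read '1': {q6} → {q5}.
That set has 1 state.

1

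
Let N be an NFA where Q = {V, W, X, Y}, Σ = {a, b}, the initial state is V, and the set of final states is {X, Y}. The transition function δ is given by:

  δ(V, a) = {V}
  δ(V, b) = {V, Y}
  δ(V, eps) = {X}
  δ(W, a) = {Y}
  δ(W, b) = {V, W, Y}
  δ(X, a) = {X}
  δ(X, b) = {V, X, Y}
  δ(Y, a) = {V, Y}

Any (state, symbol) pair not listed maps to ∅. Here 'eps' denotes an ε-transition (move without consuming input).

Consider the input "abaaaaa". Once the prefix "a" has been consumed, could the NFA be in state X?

Yes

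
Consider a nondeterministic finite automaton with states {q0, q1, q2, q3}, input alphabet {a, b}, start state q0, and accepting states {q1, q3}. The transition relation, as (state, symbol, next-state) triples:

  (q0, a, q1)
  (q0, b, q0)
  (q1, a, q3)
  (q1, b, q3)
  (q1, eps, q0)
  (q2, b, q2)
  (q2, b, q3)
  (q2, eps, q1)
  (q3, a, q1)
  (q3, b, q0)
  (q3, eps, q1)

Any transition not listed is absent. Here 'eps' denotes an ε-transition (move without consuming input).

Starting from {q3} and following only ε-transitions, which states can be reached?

Begin with {q3}.
ε-move q3 → q1; add q1.
ε-move q1 → q0; add q0.

{q0, q1, q3}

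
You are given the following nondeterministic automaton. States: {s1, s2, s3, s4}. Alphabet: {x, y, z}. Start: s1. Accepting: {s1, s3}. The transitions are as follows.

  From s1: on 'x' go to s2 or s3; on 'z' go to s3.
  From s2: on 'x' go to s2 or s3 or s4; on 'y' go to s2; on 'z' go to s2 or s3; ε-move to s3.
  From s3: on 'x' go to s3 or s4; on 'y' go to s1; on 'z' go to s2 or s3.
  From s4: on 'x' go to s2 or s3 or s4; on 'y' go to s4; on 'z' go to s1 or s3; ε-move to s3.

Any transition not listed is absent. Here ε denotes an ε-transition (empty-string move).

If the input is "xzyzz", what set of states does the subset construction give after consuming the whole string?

Start in {s1}.
Read 'x': {s1} → {s2, s3}.
Read 'z': {s2, s3} → {s2, s3}.
Read 'y': {s2, s3} → {s1, s2, s3}.
Read 'z': {s1, s2, s3} → {s2, s3}.
Read 'z': {s2, s3} → {s2, s3}.

{s2, s3}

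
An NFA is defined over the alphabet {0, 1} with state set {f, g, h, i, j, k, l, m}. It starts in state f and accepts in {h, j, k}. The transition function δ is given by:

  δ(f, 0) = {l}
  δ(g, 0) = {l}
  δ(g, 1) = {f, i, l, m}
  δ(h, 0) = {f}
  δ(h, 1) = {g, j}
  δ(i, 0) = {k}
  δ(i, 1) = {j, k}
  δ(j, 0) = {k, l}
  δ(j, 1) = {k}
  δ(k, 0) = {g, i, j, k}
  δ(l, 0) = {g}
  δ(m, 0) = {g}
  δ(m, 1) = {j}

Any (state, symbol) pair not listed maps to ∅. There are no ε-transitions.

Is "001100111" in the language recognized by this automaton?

Yes

Start in {f}.
Read '0': {f} → {l}.
Read '0': {l} → {g}.
Read '1': {g} → {f, i, l, m}.
Read '1': {f, i, l, m} → {j, k}.
Read '0': {j, k} → {g, i, j, k, l}.
Read '0': {g, i, j, k, l} → {g, i, j, k, l}.
Read '1': {g, i, j, k, l} → {f, i, j, k, l, m}.
Read '1': {f, i, j, k, l, m} → {j, k}.
Read '1': {j, k} → {k}.
The final set {k} contains the accepting state k.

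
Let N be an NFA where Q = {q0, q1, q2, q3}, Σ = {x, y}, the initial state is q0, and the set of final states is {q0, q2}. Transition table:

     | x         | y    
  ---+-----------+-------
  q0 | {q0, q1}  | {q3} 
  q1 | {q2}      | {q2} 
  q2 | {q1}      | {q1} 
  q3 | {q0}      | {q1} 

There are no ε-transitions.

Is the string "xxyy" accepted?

Yes

Start in {q0}.
Read 'x': {q0} → {q0, q1}.
Read 'x': {q0, q1} → {q0, q1, q2}.
Read 'y': {q0, q1, q2} → {q1, q2, q3}.
Read 'y': {q1, q2, q3} → {q1, q2}.
The final set {q1, q2} contains the accepting state q2.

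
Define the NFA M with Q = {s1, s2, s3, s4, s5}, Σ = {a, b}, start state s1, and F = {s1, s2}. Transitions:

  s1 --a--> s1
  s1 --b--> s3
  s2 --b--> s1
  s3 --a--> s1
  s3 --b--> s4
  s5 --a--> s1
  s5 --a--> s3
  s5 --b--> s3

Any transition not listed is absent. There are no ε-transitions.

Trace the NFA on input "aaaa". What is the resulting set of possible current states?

{s1}

Start in {s1}.
Read 'a': s1→{s1}; now {s1}.
Read 'a': s1→{s1}; now {s1}.
Read 'a': s1→{s1}; now {s1}.
Read 'a': s1→{s1}; now {s1}.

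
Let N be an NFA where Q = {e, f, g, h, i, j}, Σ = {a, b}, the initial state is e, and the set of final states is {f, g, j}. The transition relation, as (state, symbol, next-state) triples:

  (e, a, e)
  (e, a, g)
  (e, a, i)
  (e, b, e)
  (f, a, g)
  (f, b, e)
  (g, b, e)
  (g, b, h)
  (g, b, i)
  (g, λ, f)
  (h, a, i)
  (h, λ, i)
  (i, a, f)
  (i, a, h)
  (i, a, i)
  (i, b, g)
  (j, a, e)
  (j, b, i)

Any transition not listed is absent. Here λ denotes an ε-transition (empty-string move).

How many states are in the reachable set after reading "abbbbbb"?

Start in {e}.
Read 'a': e→{e, g, i}; union {e, g, i}; ε-closure = {e, f, g, i}.
Read 'b': e→{e}, f→{e}, g→{e, h, i}, i→{g}; union {e, g, h, i}; ε-closure = {e, f, g, h, i}.
Read 'b': e→{e}, f→{e}, g→{e, h, i}, h→∅, i→{g}; union {e, g, h, i}; ε-closure = {e, f, g, h, i}.
Read 'b': e→{e}, f→{e}, g→{e, h, i}, h→∅, i→{g}; union {e, g, h, i}; ε-closure = {e, f, g, h, i}.
Read 'b': e→{e}, f→{e}, g→{e, h, i}, h→∅, i→{g}; union {e, g, h, i}; ε-closure = {e, f, g, h, i}.
Read 'b': e→{e}, f→{e}, g→{e, h, i}, h→∅, i→{g}; union {e, g, h, i}; ε-closure = {e, f, g, h, i}.
Read 'b': e→{e}, f→{e}, g→{e, h, i}, h→∅, i→{g}; union {e, g, h, i}; ε-closure = {e, f, g, h, i}.
That set has 5 states.

5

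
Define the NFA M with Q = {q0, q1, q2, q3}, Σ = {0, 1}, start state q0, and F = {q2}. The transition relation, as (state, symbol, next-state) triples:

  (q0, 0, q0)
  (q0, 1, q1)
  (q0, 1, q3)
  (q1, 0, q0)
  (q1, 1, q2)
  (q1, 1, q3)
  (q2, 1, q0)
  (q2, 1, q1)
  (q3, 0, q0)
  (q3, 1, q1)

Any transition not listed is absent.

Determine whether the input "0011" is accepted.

Start in {q0}.
Read '0': {q0} → {q0}.
Read '0': {q0} → {q0}.
Read '1': {q0} → {q1, q3}.
Read '1': {q1, q3} → {q1, q2, q3}.
The final set {q1, q2, q3} contains the accepting state q2.

Yes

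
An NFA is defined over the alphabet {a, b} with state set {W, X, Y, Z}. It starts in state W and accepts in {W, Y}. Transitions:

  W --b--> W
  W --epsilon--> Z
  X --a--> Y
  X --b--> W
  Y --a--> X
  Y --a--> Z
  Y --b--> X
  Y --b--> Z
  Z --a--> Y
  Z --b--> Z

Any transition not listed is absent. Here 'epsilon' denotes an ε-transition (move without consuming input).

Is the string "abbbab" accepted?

Start: ε-closure({W}) = {W, Z}.
Read 'a': {W, Z} → {Y}.
Read 'b': {Y} → {X, Z}.
Read 'b': {X, Z} → {W, Z}.
Read 'b': {W, Z} → {W, Z}.
Read 'a': {W, Z} → {Y}.
Read 'b': {Y} → {X, Z}.
The final set {X, Z} contains no accepting state.

No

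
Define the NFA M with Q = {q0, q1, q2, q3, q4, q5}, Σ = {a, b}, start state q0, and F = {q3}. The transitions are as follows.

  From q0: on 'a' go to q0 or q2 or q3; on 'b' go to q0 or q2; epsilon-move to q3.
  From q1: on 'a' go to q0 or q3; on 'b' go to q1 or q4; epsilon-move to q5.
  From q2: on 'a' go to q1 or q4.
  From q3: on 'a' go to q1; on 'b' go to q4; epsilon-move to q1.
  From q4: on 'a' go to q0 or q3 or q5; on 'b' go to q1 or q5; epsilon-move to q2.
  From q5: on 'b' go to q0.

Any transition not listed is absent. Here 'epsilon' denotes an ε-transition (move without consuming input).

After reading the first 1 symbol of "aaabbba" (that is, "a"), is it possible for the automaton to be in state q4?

Start: ε-closure({q0}) = {q0, q1, q3, q5}.
Read 'a': {q0, q1, q3, q5} → {q0, q1, q2, q3, q5}.
State q4 is not in {q0, q1, q2, q3, q5}.

No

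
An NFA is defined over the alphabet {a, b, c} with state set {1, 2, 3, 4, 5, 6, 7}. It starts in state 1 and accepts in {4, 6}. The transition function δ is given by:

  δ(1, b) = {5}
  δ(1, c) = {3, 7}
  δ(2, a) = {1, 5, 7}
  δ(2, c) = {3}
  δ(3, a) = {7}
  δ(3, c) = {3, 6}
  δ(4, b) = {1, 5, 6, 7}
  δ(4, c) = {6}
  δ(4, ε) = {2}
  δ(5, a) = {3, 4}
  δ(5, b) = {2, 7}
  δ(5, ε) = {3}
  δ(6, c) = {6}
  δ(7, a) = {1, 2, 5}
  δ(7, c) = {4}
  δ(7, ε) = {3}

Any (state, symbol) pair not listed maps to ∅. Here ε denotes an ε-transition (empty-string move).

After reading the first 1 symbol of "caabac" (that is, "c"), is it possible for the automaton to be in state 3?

Start in {1}.
Read 'c': {1} → {3, 7}.
State 3 is in {3, 7}.

Yes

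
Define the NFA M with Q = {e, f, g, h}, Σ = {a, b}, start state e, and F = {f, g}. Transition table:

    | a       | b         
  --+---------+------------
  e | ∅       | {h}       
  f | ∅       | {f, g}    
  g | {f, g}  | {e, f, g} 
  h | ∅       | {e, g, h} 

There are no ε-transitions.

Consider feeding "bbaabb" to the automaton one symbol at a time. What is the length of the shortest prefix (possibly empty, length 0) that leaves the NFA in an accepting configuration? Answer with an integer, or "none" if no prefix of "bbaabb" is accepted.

2

Start in {e}.
Read 'b': e→{h}; now {h}.
Read 'b': h→{e, g, h}; now {e, g, h}.
None of the earlier sets intersect F, but {e, g, h} does.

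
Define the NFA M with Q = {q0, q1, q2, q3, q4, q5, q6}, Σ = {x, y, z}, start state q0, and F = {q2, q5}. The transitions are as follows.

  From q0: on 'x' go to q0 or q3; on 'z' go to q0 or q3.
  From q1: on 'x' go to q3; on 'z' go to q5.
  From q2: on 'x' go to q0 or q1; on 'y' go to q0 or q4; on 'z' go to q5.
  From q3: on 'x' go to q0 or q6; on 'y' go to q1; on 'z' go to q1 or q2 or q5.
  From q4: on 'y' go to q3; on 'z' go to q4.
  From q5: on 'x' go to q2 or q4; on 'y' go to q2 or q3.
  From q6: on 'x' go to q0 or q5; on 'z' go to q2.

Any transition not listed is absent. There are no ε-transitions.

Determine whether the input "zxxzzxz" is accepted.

Start in {q0}.
Read 'z': {q0} → {q0, q3}.
Read 'x': {q0, q3} → {q0, q3, q6}.
Read 'x': {q0, q3, q6} → {q0, q3, q5, q6}.
Read 'z': {q0, q3, q5, q6} → {q0, q1, q2, q3, q5}.
Read 'z': {q0, q1, q2, q3, q5} → {q0, q1, q2, q3, q5}.
Read 'x': {q0, q1, q2, q3, q5} → {q0, q1, q2, q3, q4, q6}.
Read 'z': {q0, q1, q2, q3, q4, q6} → {q0, q1, q2, q3, q4, q5}.
The final set {q0, q1, q2, q3, q4, q5} contains the accepting states q2, q5.

Yes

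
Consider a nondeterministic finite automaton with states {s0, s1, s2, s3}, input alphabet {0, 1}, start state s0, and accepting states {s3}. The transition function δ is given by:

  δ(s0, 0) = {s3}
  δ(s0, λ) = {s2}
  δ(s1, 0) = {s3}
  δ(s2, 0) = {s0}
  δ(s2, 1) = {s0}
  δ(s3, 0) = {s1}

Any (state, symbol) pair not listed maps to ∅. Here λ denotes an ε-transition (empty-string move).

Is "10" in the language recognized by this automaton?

Start: ε-closure({s0}) = {s0, s2}.
Read '1': s0→∅, s2→{s0}; union {s0}; ε-closure = {s0, s2}.
Read '0': s0→{s3}, s2→{s0}; union {s0, s3}; ε-closure = {s0, s2, s3}.
The final set {s0, s2, s3} contains the accepting state s3.

Yes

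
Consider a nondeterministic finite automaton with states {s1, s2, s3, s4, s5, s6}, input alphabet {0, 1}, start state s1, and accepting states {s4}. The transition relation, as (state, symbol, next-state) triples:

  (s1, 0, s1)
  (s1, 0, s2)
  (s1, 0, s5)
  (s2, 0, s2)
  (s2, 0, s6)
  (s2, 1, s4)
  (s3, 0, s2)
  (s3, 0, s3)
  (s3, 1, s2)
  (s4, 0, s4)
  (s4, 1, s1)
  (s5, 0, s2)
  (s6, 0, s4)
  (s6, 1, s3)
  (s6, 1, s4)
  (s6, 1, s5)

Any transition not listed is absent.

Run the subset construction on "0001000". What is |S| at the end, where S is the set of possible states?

6

Start in {s1}.
Read '0': {s1} → {s1, s2, s5}.
Read '0': {s1, s2, s5} → {s1, s2, s5, s6}.
Read '0': {s1, s2, s5, s6} → {s1, s2, s4, s5, s6}.
Read '1': {s1, s2, s4, s5, s6} → {s1, s3, s4, s5}.
Read '0': {s1, s3, s4, s5} → {s1, s2, s3, s4, s5}.
Read '0': {s1, s2, s3, s4, s5} → {s1, s2, s3, s4, s5, s6}.
Read '0': {s1, s2, s3, s4, s5, s6} → {s1, s2, s3, s4, s5, s6}.
That set has 6 states.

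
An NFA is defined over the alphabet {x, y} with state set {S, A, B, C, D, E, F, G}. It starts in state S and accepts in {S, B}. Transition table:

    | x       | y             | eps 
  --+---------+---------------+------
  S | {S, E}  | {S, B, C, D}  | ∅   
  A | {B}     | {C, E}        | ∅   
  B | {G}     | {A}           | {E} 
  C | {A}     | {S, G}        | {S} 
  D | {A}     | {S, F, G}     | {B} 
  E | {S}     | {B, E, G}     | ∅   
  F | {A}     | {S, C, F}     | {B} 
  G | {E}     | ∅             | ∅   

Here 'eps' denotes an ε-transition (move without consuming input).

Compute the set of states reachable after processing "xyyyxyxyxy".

Start in {S}.
Read 'x': {S} → {S, E}.
Read 'y': {S, E} → {S, B, C, D, E, G}.
Read 'y': {S, B, C, D, E, G} → {S, A, B, C, D, E, F, G}.
Read 'y': {S, A, B, C, D, E, F, G} → {S, A, B, C, D, E, F, G}.
Read 'x': {S, A, B, C, D, E, F, G} → {S, A, B, E, G}.
Read 'y': {S, A, B, E, G} → {S, A, B, C, D, E, G}.
Read 'x': {S, A, B, C, D, E, G} → {S, A, B, E, G}.
Read 'y': {S, A, B, E, G} → {S, A, B, C, D, E, G}.
Read 'x': {S, A, B, C, D, E, G} → {S, A, B, E, G}.
Read 'y': {S, A, B, E, G} → {S, A, B, C, D, E, G}.

{S, A, B, C, D, E, G}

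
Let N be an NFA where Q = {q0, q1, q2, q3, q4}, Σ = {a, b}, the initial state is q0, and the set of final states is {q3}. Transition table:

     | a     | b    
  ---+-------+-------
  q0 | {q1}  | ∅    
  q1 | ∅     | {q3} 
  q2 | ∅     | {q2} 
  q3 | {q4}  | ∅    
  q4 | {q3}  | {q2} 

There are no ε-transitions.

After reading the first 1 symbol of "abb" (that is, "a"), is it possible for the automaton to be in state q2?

No

Start in {q0}.
Read 'a': {q0} → {q1}.
State q2 is not in {q1}.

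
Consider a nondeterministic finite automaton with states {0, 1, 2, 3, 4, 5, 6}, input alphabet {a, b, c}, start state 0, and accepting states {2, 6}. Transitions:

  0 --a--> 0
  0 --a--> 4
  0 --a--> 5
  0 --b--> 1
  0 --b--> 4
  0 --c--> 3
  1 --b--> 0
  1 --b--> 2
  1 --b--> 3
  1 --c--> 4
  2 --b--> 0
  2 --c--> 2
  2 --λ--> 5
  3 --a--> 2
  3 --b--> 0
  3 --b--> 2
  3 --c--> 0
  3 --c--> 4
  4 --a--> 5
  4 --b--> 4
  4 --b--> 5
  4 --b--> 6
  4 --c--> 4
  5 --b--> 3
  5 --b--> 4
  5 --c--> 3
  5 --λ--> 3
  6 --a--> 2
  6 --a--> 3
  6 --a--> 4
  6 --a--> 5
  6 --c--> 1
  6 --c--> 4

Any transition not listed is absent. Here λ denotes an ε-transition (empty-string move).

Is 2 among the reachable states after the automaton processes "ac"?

No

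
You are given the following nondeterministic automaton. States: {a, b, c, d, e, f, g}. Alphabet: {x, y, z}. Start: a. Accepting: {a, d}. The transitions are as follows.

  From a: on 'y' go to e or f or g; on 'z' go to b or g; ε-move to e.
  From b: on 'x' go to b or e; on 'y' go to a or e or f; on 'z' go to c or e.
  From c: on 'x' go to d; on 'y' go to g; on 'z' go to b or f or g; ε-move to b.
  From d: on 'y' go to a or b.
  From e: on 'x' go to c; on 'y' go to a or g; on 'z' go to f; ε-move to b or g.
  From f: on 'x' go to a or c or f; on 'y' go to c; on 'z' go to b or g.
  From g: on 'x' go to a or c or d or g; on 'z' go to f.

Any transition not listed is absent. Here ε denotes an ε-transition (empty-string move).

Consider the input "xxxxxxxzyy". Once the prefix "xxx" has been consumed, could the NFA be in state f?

Start: ε-closure({a}) = {a, b, e, g}.
Read 'x': {a, b, e, g} → {a, b, c, d, e, g}.
Read 'x': {a, b, c, d, e, g} → {a, b, c, d, e, g}.
Read 'x': {a, b, c, d, e, g} → {a, b, c, d, e, g}.
State f is not in {a, b, c, d, e, g}.

No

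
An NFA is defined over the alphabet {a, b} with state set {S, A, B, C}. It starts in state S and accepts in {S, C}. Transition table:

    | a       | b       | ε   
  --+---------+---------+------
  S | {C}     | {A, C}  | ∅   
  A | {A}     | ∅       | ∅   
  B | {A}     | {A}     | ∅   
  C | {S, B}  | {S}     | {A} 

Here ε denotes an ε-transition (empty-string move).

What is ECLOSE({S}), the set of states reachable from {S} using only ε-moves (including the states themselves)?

{S}

Begin with {S}.
No ε-moves leave this set, so the closure equals the set itself.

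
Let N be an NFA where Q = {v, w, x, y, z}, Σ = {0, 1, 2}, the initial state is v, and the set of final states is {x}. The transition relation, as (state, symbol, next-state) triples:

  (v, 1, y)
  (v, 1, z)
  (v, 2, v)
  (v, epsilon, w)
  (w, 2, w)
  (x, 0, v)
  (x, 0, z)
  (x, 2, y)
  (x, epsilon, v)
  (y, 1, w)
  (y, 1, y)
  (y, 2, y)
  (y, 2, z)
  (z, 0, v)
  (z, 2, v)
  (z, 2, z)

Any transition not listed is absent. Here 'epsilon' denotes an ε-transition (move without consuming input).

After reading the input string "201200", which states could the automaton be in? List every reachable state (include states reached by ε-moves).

∅

Start: ε-closure({v}) = {v, w}.
Read '2': v→{v}, w→{w}; now {v, w}.
Read '0': v→∅, w→∅; now ∅.
The set is empty and remains empty for the remaining 4 symbols.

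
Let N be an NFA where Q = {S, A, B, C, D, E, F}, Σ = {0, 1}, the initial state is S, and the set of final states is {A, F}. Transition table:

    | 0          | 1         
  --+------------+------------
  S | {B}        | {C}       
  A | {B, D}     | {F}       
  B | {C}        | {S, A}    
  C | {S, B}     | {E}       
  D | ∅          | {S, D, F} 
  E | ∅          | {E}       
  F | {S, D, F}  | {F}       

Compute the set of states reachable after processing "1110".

Start in {S}.
Read '1': {S} → {C}.
Read '1': {C} → {E}.
Read '1': {E} → {E}.
Read '0': {E} → ∅.

∅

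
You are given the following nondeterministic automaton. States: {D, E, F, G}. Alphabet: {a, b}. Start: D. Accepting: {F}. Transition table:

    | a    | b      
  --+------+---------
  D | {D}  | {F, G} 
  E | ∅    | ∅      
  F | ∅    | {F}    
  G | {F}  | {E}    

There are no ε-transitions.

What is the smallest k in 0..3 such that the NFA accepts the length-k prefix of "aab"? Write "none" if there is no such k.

Start in {D}.
Read 'a': {D} → {D}.
Read 'a': {D} → {D}.
Read 'b': {D} → {F, G}.
None of the earlier sets intersect F, but {F, G} does.

3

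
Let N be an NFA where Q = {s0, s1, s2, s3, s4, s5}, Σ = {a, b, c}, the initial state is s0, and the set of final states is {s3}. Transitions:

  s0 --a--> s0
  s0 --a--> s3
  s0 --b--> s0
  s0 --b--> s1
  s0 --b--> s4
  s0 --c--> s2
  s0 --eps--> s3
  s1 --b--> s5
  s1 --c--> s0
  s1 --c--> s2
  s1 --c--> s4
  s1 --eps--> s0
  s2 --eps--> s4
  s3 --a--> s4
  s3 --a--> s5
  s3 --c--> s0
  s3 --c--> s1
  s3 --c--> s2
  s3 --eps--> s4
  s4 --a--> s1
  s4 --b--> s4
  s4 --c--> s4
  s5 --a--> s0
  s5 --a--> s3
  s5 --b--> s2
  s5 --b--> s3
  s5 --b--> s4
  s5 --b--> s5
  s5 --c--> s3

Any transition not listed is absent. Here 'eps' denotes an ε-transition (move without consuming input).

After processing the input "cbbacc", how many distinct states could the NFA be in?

5

Start: ε-closure({s0}) = {s0, s3, s4}.
Read 'c': {s0, s3, s4} → {s0, s1, s2, s3, s4}.
Read 'b': {s0, s1, s2, s3, s4} → {s0, s1, s3, s4, s5}.
Read 'b': {s0, s1, s3, s4, s5} → {s0, s1, s2, s3, s4, s5}.
Read 'a': {s0, s1, s2, s3, s4, s5} → {s0, s1, s3, s4, s5}.
Read 'c': {s0, s1, s3, s4, s5} → {s0, s1, s2, s3, s4}.
Read 'c': {s0, s1, s2, s3, s4} → {s0, s1, s2, s3, s4}.
That set has 5 states.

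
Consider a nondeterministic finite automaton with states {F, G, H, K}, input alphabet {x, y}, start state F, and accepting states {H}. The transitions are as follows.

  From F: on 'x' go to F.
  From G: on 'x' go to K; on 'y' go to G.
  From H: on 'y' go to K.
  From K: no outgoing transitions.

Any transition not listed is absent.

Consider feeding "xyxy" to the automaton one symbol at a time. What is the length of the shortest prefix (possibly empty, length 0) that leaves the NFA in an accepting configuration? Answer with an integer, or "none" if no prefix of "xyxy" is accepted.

Start in {F}.
Read 'x': {F} → {F}.
Read 'y': {F} → ∅.
The set is empty and remains empty for the remaining 2 symbols.
No reachable set along the way intersects F.

none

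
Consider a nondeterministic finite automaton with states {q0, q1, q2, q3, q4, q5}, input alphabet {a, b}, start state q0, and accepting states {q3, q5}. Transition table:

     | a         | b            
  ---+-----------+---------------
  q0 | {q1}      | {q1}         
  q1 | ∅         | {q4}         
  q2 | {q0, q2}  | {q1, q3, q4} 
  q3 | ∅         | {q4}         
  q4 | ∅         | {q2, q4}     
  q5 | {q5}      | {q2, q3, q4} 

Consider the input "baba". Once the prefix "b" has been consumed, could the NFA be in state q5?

No

Start in {q0}.
Read 'b': q0→{q1}; now {q1}.
State q5 is not in {q1}.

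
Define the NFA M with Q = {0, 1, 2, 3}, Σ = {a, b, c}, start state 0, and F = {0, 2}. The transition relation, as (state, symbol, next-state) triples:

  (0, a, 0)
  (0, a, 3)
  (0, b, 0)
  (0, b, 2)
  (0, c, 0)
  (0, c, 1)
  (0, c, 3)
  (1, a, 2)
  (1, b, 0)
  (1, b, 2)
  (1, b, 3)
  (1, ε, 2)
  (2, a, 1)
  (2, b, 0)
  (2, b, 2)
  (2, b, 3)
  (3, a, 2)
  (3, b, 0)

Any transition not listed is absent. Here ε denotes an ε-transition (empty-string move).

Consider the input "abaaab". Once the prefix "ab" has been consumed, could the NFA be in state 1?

Start in {0}.
Read 'a': {0} → {0, 3}.
Read 'b': {0, 3} → {0, 2}.
State 1 is not in {0, 2}.

No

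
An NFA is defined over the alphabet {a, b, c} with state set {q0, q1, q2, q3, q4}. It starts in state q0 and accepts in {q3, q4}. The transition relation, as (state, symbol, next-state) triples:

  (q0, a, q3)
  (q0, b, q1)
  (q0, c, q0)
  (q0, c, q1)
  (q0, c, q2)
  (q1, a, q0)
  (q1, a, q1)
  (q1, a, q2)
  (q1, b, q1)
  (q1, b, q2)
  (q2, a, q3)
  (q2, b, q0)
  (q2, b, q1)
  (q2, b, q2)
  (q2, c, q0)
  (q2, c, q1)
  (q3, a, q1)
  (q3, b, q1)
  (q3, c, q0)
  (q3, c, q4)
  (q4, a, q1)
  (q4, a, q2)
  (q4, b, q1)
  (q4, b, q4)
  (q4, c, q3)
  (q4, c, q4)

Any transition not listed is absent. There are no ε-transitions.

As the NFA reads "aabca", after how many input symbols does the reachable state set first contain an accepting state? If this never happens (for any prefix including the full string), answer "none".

1

Start in {q0}.
Read 'a': q0→{q3}; now {q3}.
None of the earlier sets intersect F, but {q3} does.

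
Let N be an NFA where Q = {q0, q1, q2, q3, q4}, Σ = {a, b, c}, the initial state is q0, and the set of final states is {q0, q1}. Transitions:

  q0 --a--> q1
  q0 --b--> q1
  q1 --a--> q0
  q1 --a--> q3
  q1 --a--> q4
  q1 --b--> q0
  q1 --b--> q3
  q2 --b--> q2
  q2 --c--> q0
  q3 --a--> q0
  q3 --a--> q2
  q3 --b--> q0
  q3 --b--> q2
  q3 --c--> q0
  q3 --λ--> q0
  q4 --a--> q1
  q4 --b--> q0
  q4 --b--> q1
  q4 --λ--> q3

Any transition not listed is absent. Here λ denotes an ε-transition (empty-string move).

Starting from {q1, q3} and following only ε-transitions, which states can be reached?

{q0, q1, q3}

Begin with {q1, q3}.
ε-move q3 → q0; add q0.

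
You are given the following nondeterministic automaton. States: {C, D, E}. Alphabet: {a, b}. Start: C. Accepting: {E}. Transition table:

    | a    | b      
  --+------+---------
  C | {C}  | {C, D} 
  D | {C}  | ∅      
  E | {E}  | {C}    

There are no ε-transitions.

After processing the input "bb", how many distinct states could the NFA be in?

2

Start in {C}.
Read 'b': C→{C, D}; now {C, D}.
Read 'b': C→{C, D}, D→∅; now {C, D}.
That set has 2 states.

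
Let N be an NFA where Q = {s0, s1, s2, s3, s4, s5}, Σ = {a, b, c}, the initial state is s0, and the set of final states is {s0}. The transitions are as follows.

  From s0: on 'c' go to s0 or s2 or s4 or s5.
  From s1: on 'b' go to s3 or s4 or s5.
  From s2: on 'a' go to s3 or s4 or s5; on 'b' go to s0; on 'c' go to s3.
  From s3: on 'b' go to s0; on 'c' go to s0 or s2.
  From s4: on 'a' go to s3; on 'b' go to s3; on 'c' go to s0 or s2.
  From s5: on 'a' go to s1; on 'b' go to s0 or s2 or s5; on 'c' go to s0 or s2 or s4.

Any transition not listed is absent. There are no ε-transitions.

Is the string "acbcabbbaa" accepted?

Start in {s0}.
Read 'a': s0→∅; now ∅.
The set is empty and remains empty for the remaining 9 symbols.
The final set ∅ contains no accepting state.

No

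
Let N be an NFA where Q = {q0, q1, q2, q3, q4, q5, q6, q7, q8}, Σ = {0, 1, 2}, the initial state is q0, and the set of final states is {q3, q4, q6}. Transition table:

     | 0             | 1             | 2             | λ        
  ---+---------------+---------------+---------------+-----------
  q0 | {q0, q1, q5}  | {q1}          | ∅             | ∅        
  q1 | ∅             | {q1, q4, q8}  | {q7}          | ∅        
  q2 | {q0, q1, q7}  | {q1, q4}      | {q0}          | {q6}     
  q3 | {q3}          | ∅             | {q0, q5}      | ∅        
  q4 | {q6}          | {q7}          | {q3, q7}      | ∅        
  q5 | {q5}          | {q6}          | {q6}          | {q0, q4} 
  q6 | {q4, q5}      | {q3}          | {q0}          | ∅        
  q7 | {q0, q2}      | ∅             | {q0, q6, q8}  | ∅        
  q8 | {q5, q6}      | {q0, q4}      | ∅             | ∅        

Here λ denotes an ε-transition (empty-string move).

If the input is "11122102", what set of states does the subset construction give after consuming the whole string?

{q0, q3, q4, q5, q6, q7}

Start in {q0}.
Read '1': q0→{q1}; now {q1}.
Read '1': q1→{q1, q4, q8}; now {q1, q4, q8}.
Read '1': q1→{q1, q4, q8}, q4→{q7}, q8→{q0, q4}; now {q0, q1, q4, q7, q8}.
Read '2': q0→∅, q1→{q7}, q4→{q3, q7}, q7→{q0, q6, q8}, q8→∅; now {q0, q3, q6, q7, q8}.
Read '2': q0→∅, q3→{q0, q5}, q6→{q0}, q7→{q0, q6, q8}, q8→∅; union {q0, q5, q6, q8}; ε-closure = {q0, q4, q5, q6, q8}.
Read '1': q0→{q1}, q4→{q7}, q5→{q6}, q6→{q3}, q8→{q0, q4}; now {q0, q1, q3, q4, q6, q7}.
Read '0': q0→{q0, q1, q5}, q1→∅, q3→{q3}, q4→{q6}, q6→{q4, q5}, q7→{q0, q2}; now {q0, q1, q2, q3, q4, q5, q6}.
Read '2': q0→∅, q1→{q7}, q2→{q0}, q3→{q0, q5}, q4→{q3, q7}, q5→{q6}, q6→{q0}; union {q0, q3, q5, q6, q7}; ε-closure = {q0, q3, q4, q5, q6, q7}.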